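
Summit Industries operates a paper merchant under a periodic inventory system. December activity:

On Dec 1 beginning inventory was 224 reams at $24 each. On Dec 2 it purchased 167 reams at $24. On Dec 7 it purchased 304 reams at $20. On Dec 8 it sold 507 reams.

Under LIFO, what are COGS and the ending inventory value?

Dec 8, 507 sold [LIFO — newest first]: 304 @ $20 + 167 @ $24 + 36 @ $24 = $10,952
Ending inventory: 188 @ $24 = $4,512

COGS = $10,952; ending inventory = $4,512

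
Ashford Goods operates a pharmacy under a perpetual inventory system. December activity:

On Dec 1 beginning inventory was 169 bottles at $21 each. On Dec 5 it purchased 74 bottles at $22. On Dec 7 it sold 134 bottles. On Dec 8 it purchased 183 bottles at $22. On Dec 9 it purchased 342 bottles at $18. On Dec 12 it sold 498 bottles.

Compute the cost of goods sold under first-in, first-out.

COGS = $12,911

Dec 7, 134 sold [FIFO — oldest first]: 134 @ $21 = $2,814
Dec 12, 498 sold [FIFO — oldest first]: 35 @ $21 + 74 @ $22 + 183 @ $22 + 206 @ $18 = $10,097
Total COGS = $2,814 + $10,097 = $12,911
Ending inventory: 136 @ $18 = $2,448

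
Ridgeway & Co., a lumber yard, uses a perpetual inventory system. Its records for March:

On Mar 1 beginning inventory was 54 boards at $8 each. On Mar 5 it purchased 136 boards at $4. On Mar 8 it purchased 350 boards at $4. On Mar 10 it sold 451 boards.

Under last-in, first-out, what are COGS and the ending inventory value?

Mar 10, 451 sold [LIFO — newest first]: 350 @ $4 + 101 @ $4 = $1,804
Ending inventory: 54 @ $8 + 35 @ $4 = $572

COGS = $1,804; ending inventory = $572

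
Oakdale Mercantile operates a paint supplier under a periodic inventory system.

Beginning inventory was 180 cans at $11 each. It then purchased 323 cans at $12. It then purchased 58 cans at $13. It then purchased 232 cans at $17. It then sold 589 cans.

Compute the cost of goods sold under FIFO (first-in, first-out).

COGS = $7,086

Sale 1 (589) [FIFO — oldest first]: 180 @ $11 + 323 @ $12 + 58 @ $13 + 28 @ $17 = $7,086
Ending inventory: 204 @ $17 = $3,468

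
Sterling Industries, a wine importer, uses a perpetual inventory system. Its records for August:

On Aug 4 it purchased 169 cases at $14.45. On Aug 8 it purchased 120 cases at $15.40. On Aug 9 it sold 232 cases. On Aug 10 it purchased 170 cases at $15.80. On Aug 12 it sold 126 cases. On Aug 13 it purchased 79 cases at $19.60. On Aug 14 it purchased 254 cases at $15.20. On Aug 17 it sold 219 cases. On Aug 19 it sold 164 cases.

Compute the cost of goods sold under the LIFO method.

Aug 9, 232 sold [LIFO — newest first]: 120 @ $15.40 + 112 @ $14.45 = $3,466.40
Aug 12, 126 sold [LIFO — newest first]: 126 @ $15.80 = $1,990.80
Aug 17, 219 sold [LIFO — newest first]: 219 @ $15.20 = $3,328.80
Aug 19, 164 sold [LIFO — newest first]: 35 @ $15.20 + 79 @ $19.60 + 44 @ $15.80 + 6 @ $14.45 = $2,862.30
Total COGS = $3,466.40 + $1,990.80 + $3,328.80 + $2,862.30 = $11,648.30
Ending inventory: 51 @ $14.45 = $736.95

COGS = $11,648.30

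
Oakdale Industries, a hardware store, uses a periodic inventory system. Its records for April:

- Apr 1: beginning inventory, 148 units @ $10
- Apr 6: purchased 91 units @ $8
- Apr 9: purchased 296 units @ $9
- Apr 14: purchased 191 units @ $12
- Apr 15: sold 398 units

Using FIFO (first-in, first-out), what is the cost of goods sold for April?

COGS = $3,639

Apr 15, 398 sold [FIFO — oldest first]: 148 @ $10 + 91 @ $8 + 159 @ $9 = $3,639
Ending inventory: 137 @ $9 + 191 @ $12 = $3,525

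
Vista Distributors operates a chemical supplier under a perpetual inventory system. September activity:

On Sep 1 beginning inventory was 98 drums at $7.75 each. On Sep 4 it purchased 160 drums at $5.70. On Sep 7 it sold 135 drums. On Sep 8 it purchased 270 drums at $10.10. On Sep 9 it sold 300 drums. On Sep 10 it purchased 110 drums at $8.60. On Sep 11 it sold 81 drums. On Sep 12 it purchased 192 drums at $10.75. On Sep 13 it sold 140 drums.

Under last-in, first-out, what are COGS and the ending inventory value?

COGS = $5,879.35; ending inventory = $1,529.15

Sep 7, 135 sold [LIFO — newest first]: 135 @ $5.70 = $769.50
Sep 9, 300 sold [LIFO — newest first]: 270 @ $10.10 + 25 @ $5.70 + 5 @ $7.75 = $2,908.25
Sep 11, 81 sold [LIFO — newest first]: 81 @ $8.60 = $696.60
Sep 13, 140 sold [LIFO — newest first]: 140 @ $10.75 = $1,505.00
Total COGS = $769.50 + $2,908.25 + $696.60 + $1,505.00 = $5,879.35
Ending inventory: 93 @ $7.75 + 29 @ $8.60 + 52 @ $10.75 = $1,529.15
Check: goods available $7,408.50 = COGS $5,879.35 + ending $1,529.15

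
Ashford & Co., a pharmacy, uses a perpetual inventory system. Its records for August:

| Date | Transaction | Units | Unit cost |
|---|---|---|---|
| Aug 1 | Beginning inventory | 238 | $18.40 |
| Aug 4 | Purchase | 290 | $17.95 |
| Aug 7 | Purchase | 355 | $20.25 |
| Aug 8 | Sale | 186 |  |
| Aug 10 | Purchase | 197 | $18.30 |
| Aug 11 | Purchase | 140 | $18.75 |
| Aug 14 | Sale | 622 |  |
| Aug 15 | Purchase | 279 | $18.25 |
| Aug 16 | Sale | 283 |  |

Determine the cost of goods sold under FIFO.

Aug 8, 186 sold [FIFO — oldest first]: 186 @ $18.40 = $3,422.40
Aug 14, 622 sold [FIFO — oldest first]: 52 @ $18.40 + 290 @ $17.95 + 280 @ $20.25 = $11,832.30
Aug 16, 283 sold [FIFO — oldest first]: 75 @ $20.25 + 197 @ $18.30 + 11 @ $18.75 = $5,330.10
Total COGS = $3,422.40 + $11,832.30 + $5,330.10 = $20,584.80
Ending inventory: 129 @ $18.75 + 279 @ $18.25 = $7,510.50

COGS = $20,584.80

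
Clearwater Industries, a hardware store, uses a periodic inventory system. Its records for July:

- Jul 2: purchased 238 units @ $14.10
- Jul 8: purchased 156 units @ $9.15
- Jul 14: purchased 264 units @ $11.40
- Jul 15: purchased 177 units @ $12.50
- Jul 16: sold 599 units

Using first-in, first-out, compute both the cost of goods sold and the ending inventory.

Jul 16, 599 sold [FIFO — oldest first]: 238 @ $14.10 + 156 @ $9.15 + 205 @ $11.40 = $7,120.20
Ending inventory: 59 @ $11.40 + 177 @ $12.50 = $2,885.10
Check: goods available $10,005.30 = COGS $7,120.20 + ending $2,885.10

COGS = $7,120.20; ending inventory = $2,885.10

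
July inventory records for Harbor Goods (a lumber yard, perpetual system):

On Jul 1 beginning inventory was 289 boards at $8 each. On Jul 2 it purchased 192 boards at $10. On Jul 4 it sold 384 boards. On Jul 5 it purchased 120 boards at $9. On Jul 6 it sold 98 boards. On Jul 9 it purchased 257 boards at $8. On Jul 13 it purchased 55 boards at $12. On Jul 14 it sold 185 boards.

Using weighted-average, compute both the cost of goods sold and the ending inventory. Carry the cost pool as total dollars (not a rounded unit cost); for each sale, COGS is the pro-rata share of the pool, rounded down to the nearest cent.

After Jul 1: 289 on hand, pool $2,312.00 (≈ $8.0000 each)
After Jul 2: 481 on hand, pool $4,232.00 (≈ $8.7983 each)
Jul 4, sell 384: 384/481 × $4,232.00 → $3,378.56
After Jul 5: 217 on hand, pool $1,933.44 (≈ $8.9099 each)
Jul 6, sell 98: 98/217 × $1,933.44 → $873.16
After Jul 9: 376 on hand, pool $3,116.28 (≈ $8.2880 each)
After Jul 13: 431 on hand, pool $3,776.28 (≈ $8.7617 each)
Jul 14, sell 185: 185/431 × $3,776.28 → $1,620.90
Total COGS = $3,378.56 + $873.16 + $1,620.90 = $5,872.62
Ending inventory (cost pool remaining) = $2,155.38
Check: goods available $8,028.00 = COGS $5,872.62 + ending $2,155.38

COGS = $5,872.62; ending inventory = $2,155.38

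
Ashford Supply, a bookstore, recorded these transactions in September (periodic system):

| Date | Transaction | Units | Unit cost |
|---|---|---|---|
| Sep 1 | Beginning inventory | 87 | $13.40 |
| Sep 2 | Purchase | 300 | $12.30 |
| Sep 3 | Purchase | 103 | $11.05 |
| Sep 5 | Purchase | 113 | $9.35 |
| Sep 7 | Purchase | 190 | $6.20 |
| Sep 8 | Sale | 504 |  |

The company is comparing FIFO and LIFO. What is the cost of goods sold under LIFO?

FIFO COGS: 87 @ $13.40 + 300 @ $12.30 + 103 @ $11.05 + 14 @ $9.35 = $6,124.85
LIFO COGS: 190 @ $6.20 + 113 @ $9.35 + 103 @ $11.05 + 98 @ $12.30 = $4,578.10

COGS = $4,578.10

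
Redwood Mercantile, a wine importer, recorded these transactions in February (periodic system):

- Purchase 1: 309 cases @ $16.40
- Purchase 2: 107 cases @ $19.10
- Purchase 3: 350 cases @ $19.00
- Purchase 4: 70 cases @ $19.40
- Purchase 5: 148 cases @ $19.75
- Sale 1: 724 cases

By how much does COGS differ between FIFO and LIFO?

$815.00

FIFO COGS: 309 @ $16.40 + 107 @ $19.10 + 308 @ $19.00 = $12,963.30
LIFO COGS: 148 @ $19.75 + 70 @ $19.40 + 350 @ $19.00 + 107 @ $19.10 + 49 @ $16.40 = $13,778.30
Difference = |$12,963.30 − $13,778.30| = $815.00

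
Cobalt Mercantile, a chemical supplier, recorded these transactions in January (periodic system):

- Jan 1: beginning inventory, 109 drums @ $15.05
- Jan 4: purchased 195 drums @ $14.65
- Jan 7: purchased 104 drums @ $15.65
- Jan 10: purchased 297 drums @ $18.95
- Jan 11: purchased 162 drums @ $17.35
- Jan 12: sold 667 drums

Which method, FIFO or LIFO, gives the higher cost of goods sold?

LIFO

FIFO COGS: 109 @ $15.05 + 195 @ $14.65 + 104 @ $15.65 + 259 @ $18.95 = $11,032.85
LIFO COGS: 162 @ $17.35 + 297 @ $18.95 + 104 @ $15.65 + 104 @ $14.65 = $11,590.05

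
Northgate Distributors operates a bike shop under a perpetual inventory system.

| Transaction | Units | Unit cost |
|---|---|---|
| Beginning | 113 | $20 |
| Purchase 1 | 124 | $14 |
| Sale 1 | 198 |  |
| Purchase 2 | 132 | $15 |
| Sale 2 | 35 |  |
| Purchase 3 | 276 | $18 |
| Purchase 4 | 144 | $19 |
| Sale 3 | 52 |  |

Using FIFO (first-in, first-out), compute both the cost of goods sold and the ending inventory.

COGS = $4,716; ending inventory = $8,964

Sale 1 (198) [FIFO — oldest first]: 113 @ $20 + 85 @ $14 = $3,450
Sale 2 (35) [FIFO — oldest first]: 35 @ $14 = $490
Sale 3 (52) [FIFO — oldest first]: 4 @ $14 + 48 @ $15 = $776
Total COGS = $3,450 + $490 + $776 = $4,716
Ending inventory: 84 @ $15 + 276 @ $18 + 144 @ $19 = $8,964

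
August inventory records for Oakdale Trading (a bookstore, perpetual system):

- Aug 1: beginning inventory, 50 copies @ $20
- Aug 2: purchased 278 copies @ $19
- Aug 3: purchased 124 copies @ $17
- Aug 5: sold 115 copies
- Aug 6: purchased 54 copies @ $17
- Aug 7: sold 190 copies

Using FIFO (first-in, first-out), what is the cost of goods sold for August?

COGS = $5,845

Aug 5, 115 sold [FIFO — oldest first]: 50 @ $20 + 65 @ $19 = $2,235
Aug 7, 190 sold [FIFO — oldest first]: 190 @ $19 = $3,610
Total COGS = $2,235 + $3,610 = $5,845
Ending inventory: 23 @ $19 + 124 @ $17 + 54 @ $17 = $3,463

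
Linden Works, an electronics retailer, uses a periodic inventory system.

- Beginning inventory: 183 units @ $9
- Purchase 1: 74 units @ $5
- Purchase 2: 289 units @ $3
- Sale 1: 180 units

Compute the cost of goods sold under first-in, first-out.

Sale 1 (180) [FIFO — oldest first]: 180 @ $9 = $1,620
Ending inventory: 3 @ $9 + 74 @ $5 + 289 @ $3 = $1,264

COGS = $1,620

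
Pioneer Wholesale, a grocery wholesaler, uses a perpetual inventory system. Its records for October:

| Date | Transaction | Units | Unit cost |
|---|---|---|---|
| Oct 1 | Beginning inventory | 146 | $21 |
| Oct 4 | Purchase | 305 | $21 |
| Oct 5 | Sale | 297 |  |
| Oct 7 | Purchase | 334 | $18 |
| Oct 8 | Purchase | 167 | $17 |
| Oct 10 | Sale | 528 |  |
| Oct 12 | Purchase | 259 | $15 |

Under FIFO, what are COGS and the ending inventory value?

Oct 5, 297 sold [FIFO — oldest first]: 146 @ $21 + 151 @ $21 = $6,237
Oct 10, 528 sold [FIFO — oldest first]: 154 @ $21 + 334 @ $18 + 40 @ $17 = $9,926
Total COGS = $6,237 + $9,926 = $16,163
Ending inventory: 127 @ $17 + 259 @ $15 = $6,044

COGS = $16,163; ending inventory = $6,044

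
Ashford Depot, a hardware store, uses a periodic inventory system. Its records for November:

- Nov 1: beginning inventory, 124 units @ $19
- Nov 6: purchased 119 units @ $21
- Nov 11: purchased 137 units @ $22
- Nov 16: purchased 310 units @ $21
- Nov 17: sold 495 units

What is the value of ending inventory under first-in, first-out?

Ending inventory = $4,095

Nov 17, 495 sold [FIFO — oldest first]: 124 @ $19 + 119 @ $21 + 137 @ $22 + 115 @ $21 = $10,284
Ending inventory: 195 @ $21 = $4,095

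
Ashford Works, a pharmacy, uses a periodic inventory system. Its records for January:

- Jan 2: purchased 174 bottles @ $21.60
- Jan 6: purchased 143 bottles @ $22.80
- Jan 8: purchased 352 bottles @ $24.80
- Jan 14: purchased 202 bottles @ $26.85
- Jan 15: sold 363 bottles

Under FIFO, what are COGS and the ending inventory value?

Jan 15, 363 sold [FIFO — oldest first]: 174 @ $21.60 + 143 @ $22.80 + 46 @ $24.80 = $8,159.60
Ending inventory: 306 @ $24.80 + 202 @ $26.85 = $13,012.50

COGS = $8,159.60; ending inventory = $13,012.50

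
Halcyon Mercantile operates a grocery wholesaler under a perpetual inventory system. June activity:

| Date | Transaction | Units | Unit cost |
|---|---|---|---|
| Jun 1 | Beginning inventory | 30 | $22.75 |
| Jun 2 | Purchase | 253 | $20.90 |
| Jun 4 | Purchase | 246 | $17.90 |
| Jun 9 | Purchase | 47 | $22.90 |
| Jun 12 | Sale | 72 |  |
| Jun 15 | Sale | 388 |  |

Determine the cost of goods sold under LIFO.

COGS = $8,970.00

Jun 12, 72 sold [LIFO — newest first]: 47 @ $22.90 + 25 @ $17.90 = $1,523.80
Jun 15, 388 sold [LIFO — newest first]: 221 @ $17.90 + 167 @ $20.90 = $7,446.20
Total COGS = $1,523.80 + $7,446.20 = $8,970.00
Ending inventory: 30 @ $22.75 + 86 @ $20.90 = $2,479.90
Check: goods available $11,449.90 = COGS $8,970.00 + ending $2,479.90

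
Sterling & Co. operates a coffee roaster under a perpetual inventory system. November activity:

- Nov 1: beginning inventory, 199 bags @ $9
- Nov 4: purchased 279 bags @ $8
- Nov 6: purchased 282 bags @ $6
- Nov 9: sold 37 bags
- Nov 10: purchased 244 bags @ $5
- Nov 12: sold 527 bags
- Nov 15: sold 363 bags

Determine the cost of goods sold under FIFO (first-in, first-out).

COGS = $6,550

Nov 9, 37 sold [FIFO — oldest first]: 37 @ $9 = $333
Nov 12, 527 sold [FIFO — oldest first]: 162 @ $9 + 279 @ $8 + 86 @ $6 = $4,206
Nov 15, 363 sold [FIFO — oldest first]: 196 @ $6 + 167 @ $5 = $2,011
Total COGS = $333 + $4,206 + $2,011 = $6,550
Ending inventory: 77 @ $5 = $385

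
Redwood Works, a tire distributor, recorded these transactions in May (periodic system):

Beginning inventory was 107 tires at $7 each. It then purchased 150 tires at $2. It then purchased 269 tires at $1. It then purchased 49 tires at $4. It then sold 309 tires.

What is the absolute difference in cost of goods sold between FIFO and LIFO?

$645

FIFO COGS: 107 @ $7 + 150 @ $2 + 52 @ $1 = $1,101
LIFO COGS: 49 @ $4 + 260 @ $1 = $456
Difference = |$1,101 − $456| = $645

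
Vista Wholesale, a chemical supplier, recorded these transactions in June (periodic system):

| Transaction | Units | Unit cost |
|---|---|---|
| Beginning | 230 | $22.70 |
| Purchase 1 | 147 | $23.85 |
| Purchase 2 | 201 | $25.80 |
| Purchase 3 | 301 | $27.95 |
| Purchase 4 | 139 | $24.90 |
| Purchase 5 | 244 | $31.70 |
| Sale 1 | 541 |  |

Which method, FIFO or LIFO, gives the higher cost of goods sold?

FIFO COGS: 230 @ $22.70 + 147 @ $23.85 + 164 @ $25.80 = $12,958.15
LIFO COGS: 244 @ $31.70 + 139 @ $24.90 + 158 @ $27.95 = $15,612.00

LIFO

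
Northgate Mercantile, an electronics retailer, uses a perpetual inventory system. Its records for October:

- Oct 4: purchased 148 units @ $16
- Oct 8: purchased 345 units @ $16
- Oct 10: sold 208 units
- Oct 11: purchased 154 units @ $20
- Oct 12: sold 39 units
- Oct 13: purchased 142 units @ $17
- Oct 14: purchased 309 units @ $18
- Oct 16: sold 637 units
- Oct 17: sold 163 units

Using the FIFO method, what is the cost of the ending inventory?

Ending inventory = $918

Oct 10, 208 sold [FIFO — oldest first]: 148 @ $16 + 60 @ $16 = $3,328
Oct 12, 39 sold [FIFO — oldest first]: 39 @ $16 = $624
Oct 16, 637 sold [FIFO — oldest first]: 246 @ $16 + 154 @ $20 + 142 @ $17 + 95 @ $18 = $11,140
Oct 17, 163 sold [FIFO — oldest first]: 163 @ $18 = $2,934
Total COGS = $3,328 + $624 + $11,140 + $2,934 = $18,026
Ending inventory: 51 @ $18 = $918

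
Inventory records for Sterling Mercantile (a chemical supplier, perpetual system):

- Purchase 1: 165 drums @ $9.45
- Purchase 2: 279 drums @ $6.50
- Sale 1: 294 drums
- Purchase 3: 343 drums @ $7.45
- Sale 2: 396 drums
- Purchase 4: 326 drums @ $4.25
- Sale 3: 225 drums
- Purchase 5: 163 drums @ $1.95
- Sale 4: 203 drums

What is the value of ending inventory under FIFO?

Sale 1 (294) [FIFO — oldest first]: 165 @ $9.45 + 129 @ $6.50 = $2,397.75
Sale 2 (396) [FIFO — oldest first]: 150 @ $6.50 + 246 @ $7.45 = $2,807.70
Sale 3 (225) [FIFO — oldest first]: 97 @ $7.45 + 128 @ $4.25 = $1,266.65
Sale 4 (203) [FIFO — oldest first]: 198 @ $4.25 + 5 @ $1.95 = $851.25
Total COGS = $2,397.75 + $2,807.70 + $1,266.65 + $851.25 = $7,323.35
Ending inventory: 158 @ $1.95 = $308.10
Check: goods available $7,631.45 = COGS $7,323.35 + ending $308.10

Ending inventory = $308.10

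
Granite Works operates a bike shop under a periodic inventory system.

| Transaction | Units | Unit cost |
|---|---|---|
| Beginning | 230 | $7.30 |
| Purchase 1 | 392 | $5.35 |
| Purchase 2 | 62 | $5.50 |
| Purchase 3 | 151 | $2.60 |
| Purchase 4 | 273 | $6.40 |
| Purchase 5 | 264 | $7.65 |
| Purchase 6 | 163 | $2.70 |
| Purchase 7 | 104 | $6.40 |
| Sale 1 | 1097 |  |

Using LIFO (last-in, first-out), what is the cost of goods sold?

Sale 1 (1097) [LIFO — newest first]: 104 @ $6.40 + 163 @ $2.70 + 264 @ $7.65 + 273 @ $6.40 + 151 @ $2.60 + 62 @ $5.50 + 80 @ $5.35 = $6,034.10
Ending inventory: 230 @ $7.30 + 312 @ $5.35 = $3,348.20
Check: goods available $9,382.30 = COGS $6,034.10 + ending $3,348.20

COGS = $6,034.10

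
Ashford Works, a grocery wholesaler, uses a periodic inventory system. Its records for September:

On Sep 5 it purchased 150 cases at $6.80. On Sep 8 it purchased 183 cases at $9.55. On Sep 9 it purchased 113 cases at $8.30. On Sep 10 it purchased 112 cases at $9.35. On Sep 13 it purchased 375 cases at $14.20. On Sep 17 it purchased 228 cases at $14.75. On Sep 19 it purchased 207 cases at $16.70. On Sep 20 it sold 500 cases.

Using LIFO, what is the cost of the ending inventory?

Ending inventory = $9,154.75

Sep 20, 500 sold [LIFO — newest first]: 207 @ $16.70 + 228 @ $14.75 + 65 @ $14.20 = $7,742.90
Ending inventory: 150 @ $6.80 + 183 @ $9.55 + 113 @ $8.30 + 112 @ $9.35 + 310 @ $14.20 = $9,154.75
Check: goods available $16,897.65 = COGS $7,742.90 + ending $9,154.75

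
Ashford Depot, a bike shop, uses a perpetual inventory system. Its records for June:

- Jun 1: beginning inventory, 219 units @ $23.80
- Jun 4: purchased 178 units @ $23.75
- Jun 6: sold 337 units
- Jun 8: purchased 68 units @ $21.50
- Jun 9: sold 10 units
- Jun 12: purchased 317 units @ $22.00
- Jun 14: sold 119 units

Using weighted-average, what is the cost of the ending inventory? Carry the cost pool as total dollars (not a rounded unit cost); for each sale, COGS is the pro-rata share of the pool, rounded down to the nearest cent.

Ending inventory = $7,000.67

After Jun 1: 219 on hand, pool $5,212.20 (≈ $23.8000 each)
After Jun 4: 397 on hand, pool $9,439.70 (≈ $23.7776 each)
Jun 6, sell 337: 337/397 × $9,439.70 → $8,013.04
After Jun 8: 128 on hand, pool $2,888.66 (≈ $22.5677 each)
Jun 9, sell 10: 10/128 × $2,888.66 → $225.67
After Jun 12: 435 on hand, pool $9,636.99 (≈ $22.1540 each)
Jun 14, sell 119: 119/435 × $9,636.99 → $2,636.32
Total COGS = $8,013.04 + $225.67 + $2,636.32 = $10,875.03
Ending inventory (cost pool remaining) = $7,000.67
Check: goods available $17,875.70 = COGS $10,875.03 + ending $7,000.67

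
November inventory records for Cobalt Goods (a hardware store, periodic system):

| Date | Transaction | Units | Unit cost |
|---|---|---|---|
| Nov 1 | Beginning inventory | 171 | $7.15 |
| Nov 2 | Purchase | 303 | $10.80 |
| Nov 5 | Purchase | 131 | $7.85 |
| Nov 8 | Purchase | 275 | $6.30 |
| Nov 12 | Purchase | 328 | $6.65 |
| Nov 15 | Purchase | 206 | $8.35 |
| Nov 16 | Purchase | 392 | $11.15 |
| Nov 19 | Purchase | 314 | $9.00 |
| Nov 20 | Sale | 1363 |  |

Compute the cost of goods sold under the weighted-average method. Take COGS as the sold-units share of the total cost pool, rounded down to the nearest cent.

COGS = $11,800.23

Nov 20, sell 1363: 1363/2120 × $18,354.00 → $11,800.23
Ending inventory (cost pool remaining) = $6,553.77
Check: goods available $18,354.00 = COGS $11,800.23 + ending $6,553.77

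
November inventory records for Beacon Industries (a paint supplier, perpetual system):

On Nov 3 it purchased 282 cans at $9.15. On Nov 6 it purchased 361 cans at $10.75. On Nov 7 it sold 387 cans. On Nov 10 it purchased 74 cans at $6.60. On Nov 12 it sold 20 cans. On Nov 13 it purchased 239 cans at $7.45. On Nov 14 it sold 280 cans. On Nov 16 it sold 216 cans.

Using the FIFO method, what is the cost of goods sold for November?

Nov 7, 387 sold [FIFO — oldest first]: 282 @ $9.15 + 105 @ $10.75 = $3,709.05
Nov 12, 20 sold [FIFO — oldest first]: 20 @ $10.75 = $215.00
Nov 14, 280 sold [FIFO — oldest first]: 236 @ $10.75 + 44 @ $6.60 = $2,827.40
Nov 16, 216 sold [FIFO — oldest first]: 30 @ $6.60 + 186 @ $7.45 = $1,583.70
Total COGS = $3,709.05 + $215.00 + $2,827.40 + $1,583.70 = $8,335.15
Ending inventory: 53 @ $7.45 = $394.85
Check: goods available $8,730.00 = COGS $8,335.15 + ending $394.85

COGS = $8,335.15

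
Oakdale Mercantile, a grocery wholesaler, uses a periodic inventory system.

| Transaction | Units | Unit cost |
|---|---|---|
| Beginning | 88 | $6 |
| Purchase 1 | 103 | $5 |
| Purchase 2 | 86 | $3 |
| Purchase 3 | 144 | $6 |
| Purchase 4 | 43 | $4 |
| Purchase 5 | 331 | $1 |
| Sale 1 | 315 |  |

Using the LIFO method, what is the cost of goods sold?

Sale 1 (315) [LIFO — newest first]: 315 @ $1 = $315
Ending inventory: 88 @ $6 + 103 @ $5 + 86 @ $3 + 144 @ $6 + 43 @ $4 + 16 @ $1 = $2,353

COGS = $315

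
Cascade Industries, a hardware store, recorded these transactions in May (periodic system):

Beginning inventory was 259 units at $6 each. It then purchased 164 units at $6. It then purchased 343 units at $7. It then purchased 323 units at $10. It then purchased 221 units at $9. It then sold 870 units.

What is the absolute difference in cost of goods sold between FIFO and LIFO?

$1,522

FIFO COGS: 259 @ $6 + 164 @ $6 + 343 @ $7 + 104 @ $10 = $5,979
LIFO COGS: 221 @ $9 + 323 @ $10 + 326 @ $7 = $7,501
Difference = |$5,979 − $7,501| = $1,522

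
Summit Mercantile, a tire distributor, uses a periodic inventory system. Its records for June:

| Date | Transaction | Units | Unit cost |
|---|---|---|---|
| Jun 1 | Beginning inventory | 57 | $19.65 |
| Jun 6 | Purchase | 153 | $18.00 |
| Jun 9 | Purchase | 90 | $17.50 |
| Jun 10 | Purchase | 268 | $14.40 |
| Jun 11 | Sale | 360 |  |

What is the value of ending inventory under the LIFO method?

Ending inventory = $3,838.05

Jun 11, 360 sold [LIFO — newest first]: 268 @ $14.40 + 90 @ $17.50 + 2 @ $18.00 = $5,470.20
Ending inventory: 57 @ $19.65 + 151 @ $18.00 = $3,838.05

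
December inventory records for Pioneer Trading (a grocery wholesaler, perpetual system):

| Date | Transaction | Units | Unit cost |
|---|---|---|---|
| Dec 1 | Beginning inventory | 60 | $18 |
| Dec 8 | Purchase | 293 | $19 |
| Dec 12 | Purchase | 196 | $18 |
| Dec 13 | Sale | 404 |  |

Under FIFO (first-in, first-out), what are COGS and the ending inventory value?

COGS = $7,565; ending inventory = $2,610

Dec 13, 404 sold [FIFO — oldest first]: 60 @ $18 + 293 @ $19 + 51 @ $18 = $7,565
Ending inventory: 145 @ $18 = $2,610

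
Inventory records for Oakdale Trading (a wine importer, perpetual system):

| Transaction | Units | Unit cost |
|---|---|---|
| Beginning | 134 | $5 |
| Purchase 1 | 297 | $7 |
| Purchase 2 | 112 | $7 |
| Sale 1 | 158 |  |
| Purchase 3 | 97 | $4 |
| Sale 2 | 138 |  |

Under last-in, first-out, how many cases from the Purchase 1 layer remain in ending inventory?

Sale 1 (158) [LIFO — newest first]: 112 @ $7 + 46 @ $7 = $1,106
Sale 2 (138) [LIFO — newest first]: 97 @ $4 + 41 @ $7 = $675
Total COGS = $1,106 + $675 = $1,781
Ending inventory: 134 @ $5 + 210 @ $7 = $2,140

210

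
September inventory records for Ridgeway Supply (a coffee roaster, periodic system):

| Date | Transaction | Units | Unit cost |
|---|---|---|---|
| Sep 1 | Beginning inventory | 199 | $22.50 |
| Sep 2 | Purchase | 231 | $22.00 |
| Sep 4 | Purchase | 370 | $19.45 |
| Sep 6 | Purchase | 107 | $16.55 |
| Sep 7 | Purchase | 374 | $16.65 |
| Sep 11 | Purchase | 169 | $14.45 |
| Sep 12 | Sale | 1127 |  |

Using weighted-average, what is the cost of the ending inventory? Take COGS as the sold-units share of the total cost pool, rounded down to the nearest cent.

Ending inventory = $6,058.15

Sep 12, sell 1127: 1127/1450 × $27,196.00 → $21,137.85
Ending inventory (cost pool remaining) = $6,058.15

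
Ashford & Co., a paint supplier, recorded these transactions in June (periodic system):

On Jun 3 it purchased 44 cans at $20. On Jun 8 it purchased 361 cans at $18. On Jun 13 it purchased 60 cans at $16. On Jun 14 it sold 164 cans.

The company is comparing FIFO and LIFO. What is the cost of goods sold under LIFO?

COGS = $2,832

FIFO COGS: 44 @ $20 + 120 @ $18 = $3,040
LIFO COGS: 60 @ $16 + 104 @ $18 = $2,832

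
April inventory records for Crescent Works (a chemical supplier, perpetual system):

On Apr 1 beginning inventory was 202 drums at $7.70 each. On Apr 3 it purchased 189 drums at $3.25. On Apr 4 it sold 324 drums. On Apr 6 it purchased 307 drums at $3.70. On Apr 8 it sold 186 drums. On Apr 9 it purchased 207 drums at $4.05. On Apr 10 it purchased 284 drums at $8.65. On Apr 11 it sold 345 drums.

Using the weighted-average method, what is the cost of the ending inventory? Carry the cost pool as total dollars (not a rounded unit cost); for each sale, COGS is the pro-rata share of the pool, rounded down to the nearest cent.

After Apr 1: 202 on hand, pool $1,555.40 (≈ $7.7000 each)
After Apr 3: 391 on hand, pool $2,169.65 (≈ $5.5490 each)
Apr 4, sell 324: 324/391 × $2,169.65 → $1,797.86
After Apr 6: 374 on hand, pool $1,507.69 (≈ $4.0313 each)
Apr 8, sell 186: 186/374 × $1,507.69 → $749.81
After Apr 9: 395 on hand, pool $1,596.23 (≈ $4.0411 each)
After Apr 10: 679 on hand, pool $4,052.83 (≈ $5.9688 each)
Apr 11, sell 345: 345/679 × $4,052.83 → $2,059.24
Total COGS = $1,797.86 + $749.81 + $2,059.24 = $4,606.91
Ending inventory (cost pool remaining) = $1,993.59
Check: goods available $6,600.50 = COGS $4,606.91 + ending $1,993.59

Ending inventory = $1,993.59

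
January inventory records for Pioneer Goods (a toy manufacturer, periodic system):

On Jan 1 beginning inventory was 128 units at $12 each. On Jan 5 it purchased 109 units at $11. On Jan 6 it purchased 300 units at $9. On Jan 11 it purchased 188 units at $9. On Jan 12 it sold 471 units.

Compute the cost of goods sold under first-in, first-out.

COGS = $4,841

Jan 12, 471 sold [FIFO — oldest first]: 128 @ $12 + 109 @ $11 + 234 @ $9 = $4,841
Ending inventory: 66 @ $9 + 188 @ $9 = $2,286
Check: goods available $7,127 = COGS $4,841 + ending $2,286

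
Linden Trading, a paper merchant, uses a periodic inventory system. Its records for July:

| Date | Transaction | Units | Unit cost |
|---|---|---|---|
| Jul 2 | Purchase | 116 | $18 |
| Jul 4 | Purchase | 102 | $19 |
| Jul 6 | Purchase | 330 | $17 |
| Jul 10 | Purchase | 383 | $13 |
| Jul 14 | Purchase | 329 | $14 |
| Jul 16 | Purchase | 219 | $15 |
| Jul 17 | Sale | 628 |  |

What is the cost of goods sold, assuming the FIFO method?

Jul 17, 628 sold [FIFO — oldest first]: 116 @ $18 + 102 @ $19 + 330 @ $17 + 80 @ $13 = $10,676
Ending inventory: 303 @ $13 + 329 @ $14 + 219 @ $15 = $11,830

COGS = $10,676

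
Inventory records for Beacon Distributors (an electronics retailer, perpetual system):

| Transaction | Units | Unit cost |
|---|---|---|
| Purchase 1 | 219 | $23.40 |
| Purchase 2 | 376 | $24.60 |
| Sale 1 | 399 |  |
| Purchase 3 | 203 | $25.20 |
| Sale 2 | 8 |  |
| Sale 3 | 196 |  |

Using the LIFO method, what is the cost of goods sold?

COGS = $14,926.80

Sale 1 (399) [LIFO — newest first]: 376 @ $24.60 + 23 @ $23.40 = $9,787.80
Sale 2 (8) [LIFO — newest first]: 8 @ $25.20 = $201.60
Sale 3 (196) [LIFO — newest first]: 195 @ $25.20 + 1 @ $23.40 = $4,937.40
Total COGS = $9,787.80 + $201.60 + $4,937.40 = $14,926.80
Ending inventory: 195 @ $23.40 = $4,563.00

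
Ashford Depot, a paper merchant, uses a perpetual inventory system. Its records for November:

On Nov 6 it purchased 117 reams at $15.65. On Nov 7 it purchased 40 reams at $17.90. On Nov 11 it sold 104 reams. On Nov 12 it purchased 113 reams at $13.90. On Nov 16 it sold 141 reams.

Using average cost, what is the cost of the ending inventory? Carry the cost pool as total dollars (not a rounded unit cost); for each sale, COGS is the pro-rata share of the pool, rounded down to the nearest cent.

Ending inventory = $366.05

After Nov 6: 117 on hand, pool $1,831.05 (≈ $15.6500 each)
After Nov 7: 157 on hand, pool $2,547.05 (≈ $16.2232 each)
Nov 11, sell 104: 104/157 × $2,547.05 → $1,687.21
After Nov 12: 166 on hand, pool $2,430.54 (≈ $14.6418 each)
Nov 16, sell 141: 141/166 × $2,430.54 → $2,064.49
Total COGS = $1,687.21 + $2,064.49 = $3,751.70
Ending inventory (cost pool remaining) = $366.05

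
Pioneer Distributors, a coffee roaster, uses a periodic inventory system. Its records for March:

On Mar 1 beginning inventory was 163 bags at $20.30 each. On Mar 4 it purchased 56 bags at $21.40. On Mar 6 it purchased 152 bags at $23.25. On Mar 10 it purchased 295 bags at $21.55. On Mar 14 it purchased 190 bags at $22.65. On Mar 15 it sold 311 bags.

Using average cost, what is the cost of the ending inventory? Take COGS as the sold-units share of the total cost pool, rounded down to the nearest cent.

Mar 15, sell 311: 311/856 × $18,702.05 → $6,794.78
Ending inventory (cost pool remaining) = $11,907.27
Check: goods available $18,702.05 = COGS $6,794.78 + ending $11,907.27

Ending inventory = $11,907.27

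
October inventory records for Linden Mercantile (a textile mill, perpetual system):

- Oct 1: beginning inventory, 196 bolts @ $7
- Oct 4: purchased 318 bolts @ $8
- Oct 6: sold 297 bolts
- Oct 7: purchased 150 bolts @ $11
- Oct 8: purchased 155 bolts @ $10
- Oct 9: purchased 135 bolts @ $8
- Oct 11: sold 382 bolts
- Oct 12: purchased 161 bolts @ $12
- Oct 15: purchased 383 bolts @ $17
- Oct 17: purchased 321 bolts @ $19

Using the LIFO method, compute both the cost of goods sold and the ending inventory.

Oct 6, 297 sold [LIFO — newest first]: 297 @ $8 = $2,376
Oct 11, 382 sold [LIFO — newest first]: 135 @ $8 + 155 @ $10 + 92 @ $11 = $3,642
Total COGS = $2,376 + $3,642 = $6,018
Ending inventory: 196 @ $7 + 21 @ $8 + 58 @ $11 + 161 @ $12 + 383 @ $17 + 321 @ $19 = $16,720
Check: goods available $22,738 = COGS $6,018 + ending $16,720

COGS = $6,018; ending inventory = $16,720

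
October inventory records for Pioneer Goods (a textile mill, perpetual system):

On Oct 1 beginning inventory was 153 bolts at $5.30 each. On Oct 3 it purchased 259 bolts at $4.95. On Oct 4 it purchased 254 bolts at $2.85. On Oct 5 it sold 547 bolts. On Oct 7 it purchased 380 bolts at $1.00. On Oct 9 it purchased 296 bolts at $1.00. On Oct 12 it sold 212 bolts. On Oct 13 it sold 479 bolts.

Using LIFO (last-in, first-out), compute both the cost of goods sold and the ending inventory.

COGS = $2,941.65; ending inventory = $551.20

Oct 5, 547 sold [LIFO — newest first]: 254 @ $2.85 + 259 @ $4.95 + 34 @ $5.30 = $2,186.15
Oct 12, 212 sold [LIFO — newest first]: 212 @ $1.00 = $212.00
Oct 13, 479 sold [LIFO — newest first]: 84 @ $1.00 + 380 @ $1.00 + 15 @ $5.30 = $543.50
Total COGS = $2,186.15 + $212.00 + $543.50 = $2,941.65
Ending inventory: 104 @ $5.30 = $551.20
Check: goods available $3,492.85 = COGS $2,941.65 + ending $551.20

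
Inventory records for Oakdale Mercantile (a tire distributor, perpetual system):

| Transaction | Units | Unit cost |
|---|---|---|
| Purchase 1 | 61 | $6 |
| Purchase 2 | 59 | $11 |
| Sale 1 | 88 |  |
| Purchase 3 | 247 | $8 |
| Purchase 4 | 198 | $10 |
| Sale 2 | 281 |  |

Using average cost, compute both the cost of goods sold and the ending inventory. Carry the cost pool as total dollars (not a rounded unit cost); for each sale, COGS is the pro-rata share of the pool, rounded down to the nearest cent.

After Purchase 1: 61 on hand, pool $366.00 (≈ $6.0000 each)
After Purchase 2: 120 on hand, pool $1,015.00 (≈ $8.4583 each)
Sale 1, sell 88: 88/120 × $1,015.00 → $744.33
After Purchase 3: 279 on hand, pool $2,246.67 (≈ $8.0526 each)
After Purchase 4: 477 on hand, pool $4,226.67 (≈ $8.8609 each)
Sale 2, sell 281: 281/477 × $4,226.67 → $2,489.92
Total COGS = $744.33 + $2,489.92 = $3,234.25
Ending inventory (cost pool remaining) = $1,736.75
Check: goods available $4,971.00 = COGS $3,234.25 + ending $1,736.75

COGS = $3,234.25; ending inventory = $1,736.75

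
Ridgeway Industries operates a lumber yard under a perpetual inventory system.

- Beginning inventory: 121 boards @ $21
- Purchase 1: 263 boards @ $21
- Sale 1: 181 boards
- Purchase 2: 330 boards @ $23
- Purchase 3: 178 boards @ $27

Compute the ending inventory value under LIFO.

Sale 1 (181) [LIFO — newest first]: 181 @ $21 = $3,801
Ending inventory: 121 @ $21 + 82 @ $21 + 330 @ $23 + 178 @ $27 = $16,659
Check: goods available $20,460 = COGS $3,801 + ending $16,659

Ending inventory = $16,659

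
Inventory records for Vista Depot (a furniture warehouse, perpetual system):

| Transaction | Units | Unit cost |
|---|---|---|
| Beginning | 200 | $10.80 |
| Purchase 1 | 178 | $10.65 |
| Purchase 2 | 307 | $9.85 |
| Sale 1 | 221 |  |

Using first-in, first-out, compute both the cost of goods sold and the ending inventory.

Sale 1 (221) [FIFO — oldest first]: 200 @ $10.80 + 21 @ $10.65 = $2,383.65
Ending inventory: 157 @ $10.65 + 307 @ $9.85 = $4,696.00

COGS = $2,383.65; ending inventory = $4,696.00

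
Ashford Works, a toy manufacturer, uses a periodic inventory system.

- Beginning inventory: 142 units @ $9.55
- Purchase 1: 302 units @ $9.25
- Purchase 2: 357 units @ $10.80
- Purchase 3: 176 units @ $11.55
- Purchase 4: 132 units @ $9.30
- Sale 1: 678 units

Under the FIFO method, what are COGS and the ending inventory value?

COGS = $6,676.80; ending inventory = $4,588.80

Sale 1 (678) [FIFO — oldest first]: 142 @ $9.55 + 302 @ $9.25 + 234 @ $10.80 = $6,676.80
Ending inventory: 123 @ $10.80 + 176 @ $11.55 + 132 @ $9.30 = $4,588.80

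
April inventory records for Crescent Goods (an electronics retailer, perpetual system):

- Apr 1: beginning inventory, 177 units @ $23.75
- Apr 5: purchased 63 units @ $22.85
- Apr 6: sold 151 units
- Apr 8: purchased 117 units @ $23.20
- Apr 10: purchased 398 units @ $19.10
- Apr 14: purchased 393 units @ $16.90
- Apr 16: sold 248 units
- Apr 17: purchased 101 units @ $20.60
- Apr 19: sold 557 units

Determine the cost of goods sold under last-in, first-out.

COGS = $18,191.95

Apr 6, 151 sold [LIFO — newest first]: 63 @ $22.85 + 88 @ $23.75 = $3,529.55
Apr 16, 248 sold [LIFO — newest first]: 248 @ $16.90 = $4,191.20
Apr 19, 557 sold [LIFO — newest first]: 101 @ $20.60 + 145 @ $16.90 + 311 @ $19.10 = $10,471.20
Total COGS = $3,529.55 + $4,191.20 + $10,471.20 = $18,191.95
Ending inventory: 89 @ $23.75 + 117 @ $23.20 + 87 @ $19.10 = $6,489.85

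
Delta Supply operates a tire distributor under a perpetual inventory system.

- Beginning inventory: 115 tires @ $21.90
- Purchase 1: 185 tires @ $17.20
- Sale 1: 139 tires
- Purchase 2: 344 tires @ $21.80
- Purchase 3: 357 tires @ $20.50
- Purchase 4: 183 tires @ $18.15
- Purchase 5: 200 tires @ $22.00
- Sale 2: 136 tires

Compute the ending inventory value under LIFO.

Sale 1 (139) [LIFO — newest first]: 139 @ $17.20 = $2,390.80
Sale 2 (136) [LIFO — newest first]: 136 @ $22.00 = $2,992.00
Total COGS = $2,390.80 + $2,992.00 = $5,382.80
Ending inventory: 115 @ $21.90 + 46 @ $17.20 + 344 @ $21.80 + 357 @ $20.50 + 183 @ $18.15 + 64 @ $22.00 = $22,856.85

Ending inventory = $22,856.85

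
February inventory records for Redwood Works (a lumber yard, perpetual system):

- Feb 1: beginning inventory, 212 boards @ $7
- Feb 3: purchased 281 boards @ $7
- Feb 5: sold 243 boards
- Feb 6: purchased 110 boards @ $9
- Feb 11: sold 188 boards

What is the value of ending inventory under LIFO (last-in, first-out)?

Feb 5, 243 sold [LIFO — newest first]: 243 @ $7 = $1,701
Feb 11, 188 sold [LIFO — newest first]: 110 @ $9 + 38 @ $7 + 40 @ $7 = $1,536
Total COGS = $1,701 + $1,536 = $3,237
Ending inventory: 172 @ $7 = $1,204
Check: goods available $4,441 = COGS $3,237 + ending $1,204

Ending inventory = $1,204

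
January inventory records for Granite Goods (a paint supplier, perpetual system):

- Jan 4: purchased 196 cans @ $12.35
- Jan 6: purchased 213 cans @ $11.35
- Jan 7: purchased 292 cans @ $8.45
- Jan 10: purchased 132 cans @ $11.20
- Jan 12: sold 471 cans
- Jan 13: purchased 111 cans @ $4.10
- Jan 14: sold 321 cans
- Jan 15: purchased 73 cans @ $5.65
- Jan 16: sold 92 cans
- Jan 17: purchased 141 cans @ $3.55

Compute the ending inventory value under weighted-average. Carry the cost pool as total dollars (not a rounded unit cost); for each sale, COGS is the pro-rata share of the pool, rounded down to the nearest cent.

Ending inventory = $1,555.92

After Jan 4: 196 on hand, pool $2,420.60 (≈ $12.3500 each)
After Jan 6: 409 on hand, pool $4,838.15 (≈ $11.8292 each)
After Jan 7: 701 on hand, pool $7,305.55 (≈ $10.4216 each)
After Jan 10: 833 on hand, pool $8,783.95 (≈ $10.5450 each)
Jan 12, sell 471: 471/833 × $8,783.95 → $4,966.67
After Jan 13: 473 on hand, pool $4,272.38 (≈ $9.0325 each)
Jan 14, sell 321: 321/473 × $4,272.38 → $2,899.43
After Jan 15: 225 on hand, pool $1,785.40 (≈ $7.9351 each)
Jan 16, sell 92: 92/225 × $1,785.40 → $730.03
After Jan 17: 274 on hand, pool $1,555.92 (≈ $5.6785 each)
Total COGS = $4,966.67 + $2,899.43 + $730.03 = $8,596.13
Ending inventory (cost pool remaining) = $1,555.92
Check: goods available $10,152.05 = COGS $8,596.13 + ending $1,555.92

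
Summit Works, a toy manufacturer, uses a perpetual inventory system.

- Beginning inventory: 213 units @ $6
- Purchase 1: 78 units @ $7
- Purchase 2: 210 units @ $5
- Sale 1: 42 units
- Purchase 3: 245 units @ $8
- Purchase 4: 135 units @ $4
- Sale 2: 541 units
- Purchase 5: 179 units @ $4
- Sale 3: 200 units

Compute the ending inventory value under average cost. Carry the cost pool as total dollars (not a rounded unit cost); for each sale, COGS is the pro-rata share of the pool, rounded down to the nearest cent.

Ending inventory = $1,474.55

After Beginning: 213 on hand, pool $1,278.00 (≈ $6.0000 each)
After Purchase 1: 291 on hand, pool $1,824.00 (≈ $6.2680 each)
After Purchase 2: 501 on hand, pool $2,874.00 (≈ $5.7365 each)
Sale 1, sell 42: 42/501 × $2,874.00 → $240.93
After Purchase 3: 704 on hand, pool $4,593.07 (≈ $6.5242 each)
After Purchase 4: 839 on hand, pool $5,133.07 (≈ $6.1181 each)
Sale 2, sell 541: 541/839 × $5,133.07 → $3,309.88
After Purchase 5: 477 on hand, pool $2,539.19 (≈ $5.3232 each)
Sale 3, sell 200: 200/477 × $2,539.19 → $1,064.64
Total COGS = $240.93 + $3,309.88 + $1,064.64 = $4,615.45
Ending inventory (cost pool remaining) = $1,474.55
Check: goods available $6,090.00 = COGS $4,615.45 + ending $1,474.55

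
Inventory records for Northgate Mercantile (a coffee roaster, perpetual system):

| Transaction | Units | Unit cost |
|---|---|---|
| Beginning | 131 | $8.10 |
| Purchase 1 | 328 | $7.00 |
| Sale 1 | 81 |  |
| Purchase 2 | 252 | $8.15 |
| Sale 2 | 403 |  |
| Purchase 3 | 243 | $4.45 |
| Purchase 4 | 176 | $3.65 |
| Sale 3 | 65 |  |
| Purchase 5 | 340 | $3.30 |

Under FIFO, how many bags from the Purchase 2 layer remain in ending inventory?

Sale 1 (81) [FIFO — oldest first]: 81 @ $8.10 = $656.10
Sale 2 (403) [FIFO — oldest first]: 50 @ $8.10 + 328 @ $7.00 + 25 @ $8.15 = $2,904.75
Sale 3 (65) [FIFO — oldest first]: 65 @ $8.15 = $529.75
Total COGS = $656.10 + $2,904.75 + $529.75 = $4,090.60
Ending inventory: 162 @ $8.15 + 243 @ $4.45 + 176 @ $3.65 + 340 @ $3.30 = $4,166.05
Check: goods available $8,256.65 = COGS $4,090.60 + ending $4,166.05

162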